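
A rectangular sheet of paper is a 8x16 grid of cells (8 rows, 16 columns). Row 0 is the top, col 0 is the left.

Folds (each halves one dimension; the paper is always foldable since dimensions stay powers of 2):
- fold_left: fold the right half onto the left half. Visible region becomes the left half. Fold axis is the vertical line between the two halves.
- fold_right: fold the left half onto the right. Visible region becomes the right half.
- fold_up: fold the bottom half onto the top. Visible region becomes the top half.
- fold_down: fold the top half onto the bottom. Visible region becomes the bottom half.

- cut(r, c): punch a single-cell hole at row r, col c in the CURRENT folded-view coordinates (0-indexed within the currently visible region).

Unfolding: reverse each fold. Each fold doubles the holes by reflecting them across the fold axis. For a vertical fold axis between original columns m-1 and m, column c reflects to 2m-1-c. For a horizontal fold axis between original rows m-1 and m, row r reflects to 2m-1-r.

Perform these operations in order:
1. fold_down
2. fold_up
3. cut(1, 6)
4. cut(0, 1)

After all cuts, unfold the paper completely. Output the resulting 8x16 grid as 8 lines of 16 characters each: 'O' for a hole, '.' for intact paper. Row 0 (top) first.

Answer: .O..............
......O.........
......O.........
.O..............
.O..............
......O.........
......O.........
.O..............

Derivation:
Op 1 fold_down: fold axis h@4; visible region now rows[4,8) x cols[0,16) = 4x16
Op 2 fold_up: fold axis h@6; visible region now rows[4,6) x cols[0,16) = 2x16
Op 3 cut(1, 6): punch at orig (5,6); cuts so far [(5, 6)]; region rows[4,6) x cols[0,16) = 2x16
Op 4 cut(0, 1): punch at orig (4,1); cuts so far [(4, 1), (5, 6)]; region rows[4,6) x cols[0,16) = 2x16
Unfold 1 (reflect across h@6): 4 holes -> [(4, 1), (5, 6), (6, 6), (7, 1)]
Unfold 2 (reflect across h@4): 8 holes -> [(0, 1), (1, 6), (2, 6), (3, 1), (4, 1), (5, 6), (6, 6), (7, 1)]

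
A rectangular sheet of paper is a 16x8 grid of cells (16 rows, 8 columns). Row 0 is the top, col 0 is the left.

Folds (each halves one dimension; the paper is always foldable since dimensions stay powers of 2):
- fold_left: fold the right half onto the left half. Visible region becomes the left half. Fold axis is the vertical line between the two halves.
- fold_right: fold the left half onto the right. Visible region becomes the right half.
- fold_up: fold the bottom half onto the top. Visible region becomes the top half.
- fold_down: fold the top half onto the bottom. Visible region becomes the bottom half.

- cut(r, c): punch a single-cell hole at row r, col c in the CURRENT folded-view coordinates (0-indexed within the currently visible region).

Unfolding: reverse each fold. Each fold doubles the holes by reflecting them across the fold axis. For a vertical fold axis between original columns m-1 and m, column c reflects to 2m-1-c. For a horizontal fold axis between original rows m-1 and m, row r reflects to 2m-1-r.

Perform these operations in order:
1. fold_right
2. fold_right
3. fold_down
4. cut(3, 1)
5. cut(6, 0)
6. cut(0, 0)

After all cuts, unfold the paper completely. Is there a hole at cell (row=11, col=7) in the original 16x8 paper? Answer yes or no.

Answer: yes

Derivation:
Op 1 fold_right: fold axis v@4; visible region now rows[0,16) x cols[4,8) = 16x4
Op 2 fold_right: fold axis v@6; visible region now rows[0,16) x cols[6,8) = 16x2
Op 3 fold_down: fold axis h@8; visible region now rows[8,16) x cols[6,8) = 8x2
Op 4 cut(3, 1): punch at orig (11,7); cuts so far [(11, 7)]; region rows[8,16) x cols[6,8) = 8x2
Op 5 cut(6, 0): punch at orig (14,6); cuts so far [(11, 7), (14, 6)]; region rows[8,16) x cols[6,8) = 8x2
Op 6 cut(0, 0): punch at orig (8,6); cuts so far [(8, 6), (11, 7), (14, 6)]; region rows[8,16) x cols[6,8) = 8x2
Unfold 1 (reflect across h@8): 6 holes -> [(1, 6), (4, 7), (7, 6), (8, 6), (11, 7), (14, 6)]
Unfold 2 (reflect across v@6): 12 holes -> [(1, 5), (1, 6), (4, 4), (4, 7), (7, 5), (7, 6), (8, 5), (8, 6), (11, 4), (11, 7), (14, 5), (14, 6)]
Unfold 3 (reflect across v@4): 24 holes -> [(1, 1), (1, 2), (1, 5), (1, 6), (4, 0), (4, 3), (4, 4), (4, 7), (7, 1), (7, 2), (7, 5), (7, 6), (8, 1), (8, 2), (8, 5), (8, 6), (11, 0), (11, 3), (11, 4), (11, 7), (14, 1), (14, 2), (14, 5), (14, 6)]
Holes: [(1, 1), (1, 2), (1, 5), (1, 6), (4, 0), (4, 3), (4, 4), (4, 7), (7, 1), (7, 2), (7, 5), (7, 6), (8, 1), (8, 2), (8, 5), (8, 6), (11, 0), (11, 3), (11, 4), (11, 7), (14, 1), (14, 2), (14, 5), (14, 6)]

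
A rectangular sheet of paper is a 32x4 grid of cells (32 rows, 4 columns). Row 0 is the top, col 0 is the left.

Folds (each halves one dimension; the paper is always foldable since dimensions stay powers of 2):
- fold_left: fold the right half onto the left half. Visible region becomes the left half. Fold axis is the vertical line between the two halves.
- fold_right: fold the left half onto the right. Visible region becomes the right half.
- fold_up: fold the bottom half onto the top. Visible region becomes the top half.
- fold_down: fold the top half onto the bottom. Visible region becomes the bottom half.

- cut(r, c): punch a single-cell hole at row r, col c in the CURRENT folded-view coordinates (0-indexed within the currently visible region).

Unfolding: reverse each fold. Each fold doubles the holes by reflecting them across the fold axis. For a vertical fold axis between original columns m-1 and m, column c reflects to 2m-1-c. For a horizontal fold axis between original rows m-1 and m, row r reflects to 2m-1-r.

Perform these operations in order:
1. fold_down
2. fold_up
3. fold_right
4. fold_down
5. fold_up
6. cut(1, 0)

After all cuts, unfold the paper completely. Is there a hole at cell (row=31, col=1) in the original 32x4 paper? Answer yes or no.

Op 1 fold_down: fold axis h@16; visible region now rows[16,32) x cols[0,4) = 16x4
Op 2 fold_up: fold axis h@24; visible region now rows[16,24) x cols[0,4) = 8x4
Op 3 fold_right: fold axis v@2; visible region now rows[16,24) x cols[2,4) = 8x2
Op 4 fold_down: fold axis h@20; visible region now rows[20,24) x cols[2,4) = 4x2
Op 5 fold_up: fold axis h@22; visible region now rows[20,22) x cols[2,4) = 2x2
Op 6 cut(1, 0): punch at orig (21,2); cuts so far [(21, 2)]; region rows[20,22) x cols[2,4) = 2x2
Unfold 1 (reflect across h@22): 2 holes -> [(21, 2), (22, 2)]
Unfold 2 (reflect across h@20): 4 holes -> [(17, 2), (18, 2), (21, 2), (22, 2)]
Unfold 3 (reflect across v@2): 8 holes -> [(17, 1), (17, 2), (18, 1), (18, 2), (21, 1), (21, 2), (22, 1), (22, 2)]
Unfold 4 (reflect across h@24): 16 holes -> [(17, 1), (17, 2), (18, 1), (18, 2), (21, 1), (21, 2), (22, 1), (22, 2), (25, 1), (25, 2), (26, 1), (26, 2), (29, 1), (29, 2), (30, 1), (30, 2)]
Unfold 5 (reflect across h@16): 32 holes -> [(1, 1), (1, 2), (2, 1), (2, 2), (5, 1), (5, 2), (6, 1), (6, 2), (9, 1), (9, 2), (10, 1), (10, 2), (13, 1), (13, 2), (14, 1), (14, 2), (17, 1), (17, 2), (18, 1), (18, 2), (21, 1), (21, 2), (22, 1), (22, 2), (25, 1), (25, 2), (26, 1), (26, 2), (29, 1), (29, 2), (30, 1), (30, 2)]
Holes: [(1, 1), (1, 2), (2, 1), (2, 2), (5, 1), (5, 2), (6, 1), (6, 2), (9, 1), (9, 2), (10, 1), (10, 2), (13, 1), (13, 2), (14, 1), (14, 2), (17, 1), (17, 2), (18, 1), (18, 2), (21, 1), (21, 2), (22, 1), (22, 2), (25, 1), (25, 2), (26, 1), (26, 2), (29, 1), (29, 2), (30, 1), (30, 2)]

Answer: no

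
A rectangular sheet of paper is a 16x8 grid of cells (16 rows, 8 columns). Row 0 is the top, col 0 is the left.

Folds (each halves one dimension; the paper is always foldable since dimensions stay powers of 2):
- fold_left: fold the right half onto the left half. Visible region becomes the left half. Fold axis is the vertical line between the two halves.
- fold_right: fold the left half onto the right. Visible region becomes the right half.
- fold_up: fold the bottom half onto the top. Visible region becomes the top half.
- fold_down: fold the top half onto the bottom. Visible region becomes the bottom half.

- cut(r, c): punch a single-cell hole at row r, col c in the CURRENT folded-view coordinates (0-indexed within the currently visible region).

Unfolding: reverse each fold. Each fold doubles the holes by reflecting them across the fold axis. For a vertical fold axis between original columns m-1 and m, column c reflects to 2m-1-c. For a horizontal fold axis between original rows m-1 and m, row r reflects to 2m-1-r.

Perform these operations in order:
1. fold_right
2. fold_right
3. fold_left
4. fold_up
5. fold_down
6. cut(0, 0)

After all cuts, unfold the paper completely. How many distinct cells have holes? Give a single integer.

Answer: 32

Derivation:
Op 1 fold_right: fold axis v@4; visible region now rows[0,16) x cols[4,8) = 16x4
Op 2 fold_right: fold axis v@6; visible region now rows[0,16) x cols[6,8) = 16x2
Op 3 fold_left: fold axis v@7; visible region now rows[0,16) x cols[6,7) = 16x1
Op 4 fold_up: fold axis h@8; visible region now rows[0,8) x cols[6,7) = 8x1
Op 5 fold_down: fold axis h@4; visible region now rows[4,8) x cols[6,7) = 4x1
Op 6 cut(0, 0): punch at orig (4,6); cuts so far [(4, 6)]; region rows[4,8) x cols[6,7) = 4x1
Unfold 1 (reflect across h@4): 2 holes -> [(3, 6), (4, 6)]
Unfold 2 (reflect across h@8): 4 holes -> [(3, 6), (4, 6), (11, 6), (12, 6)]
Unfold 3 (reflect across v@7): 8 holes -> [(3, 6), (3, 7), (4, 6), (4, 7), (11, 6), (11, 7), (12, 6), (12, 7)]
Unfold 4 (reflect across v@6): 16 holes -> [(3, 4), (3, 5), (3, 6), (3, 7), (4, 4), (4, 5), (4, 6), (4, 7), (11, 4), (11, 5), (11, 6), (11, 7), (12, 4), (12, 5), (12, 6), (12, 7)]
Unfold 5 (reflect across v@4): 32 holes -> [(3, 0), (3, 1), (3, 2), (3, 3), (3, 4), (3, 5), (3, 6), (3, 7), (4, 0), (4, 1), (4, 2), (4, 3), (4, 4), (4, 5), (4, 6), (4, 7), (11, 0), (11, 1), (11, 2), (11, 3), (11, 4), (11, 5), (11, 6), (11, 7), (12, 0), (12, 1), (12, 2), (12, 3), (12, 4), (12, 5), (12, 6), (12, 7)]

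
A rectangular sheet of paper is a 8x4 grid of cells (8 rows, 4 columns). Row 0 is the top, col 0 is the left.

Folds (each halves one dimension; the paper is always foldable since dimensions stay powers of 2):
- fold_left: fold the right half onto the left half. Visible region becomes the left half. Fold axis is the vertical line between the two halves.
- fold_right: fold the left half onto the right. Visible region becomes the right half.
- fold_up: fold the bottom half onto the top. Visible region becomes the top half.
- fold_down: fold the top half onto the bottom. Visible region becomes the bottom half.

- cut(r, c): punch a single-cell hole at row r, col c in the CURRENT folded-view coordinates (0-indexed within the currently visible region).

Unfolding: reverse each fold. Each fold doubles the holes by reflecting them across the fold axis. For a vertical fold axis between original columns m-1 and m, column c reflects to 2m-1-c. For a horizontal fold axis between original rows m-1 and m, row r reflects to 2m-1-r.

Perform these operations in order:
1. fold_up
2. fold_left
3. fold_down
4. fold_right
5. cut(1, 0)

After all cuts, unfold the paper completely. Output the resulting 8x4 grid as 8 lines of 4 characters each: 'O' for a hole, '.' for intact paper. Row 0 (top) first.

Op 1 fold_up: fold axis h@4; visible region now rows[0,4) x cols[0,4) = 4x4
Op 2 fold_left: fold axis v@2; visible region now rows[0,4) x cols[0,2) = 4x2
Op 3 fold_down: fold axis h@2; visible region now rows[2,4) x cols[0,2) = 2x2
Op 4 fold_right: fold axis v@1; visible region now rows[2,4) x cols[1,2) = 2x1
Op 5 cut(1, 0): punch at orig (3,1); cuts so far [(3, 1)]; region rows[2,4) x cols[1,2) = 2x1
Unfold 1 (reflect across v@1): 2 holes -> [(3, 0), (3, 1)]
Unfold 2 (reflect across h@2): 4 holes -> [(0, 0), (0, 1), (3, 0), (3, 1)]
Unfold 3 (reflect across v@2): 8 holes -> [(0, 0), (0, 1), (0, 2), (0, 3), (3, 0), (3, 1), (3, 2), (3, 3)]
Unfold 4 (reflect across h@4): 16 holes -> [(0, 0), (0, 1), (0, 2), (0, 3), (3, 0), (3, 1), (3, 2), (3, 3), (4, 0), (4, 1), (4, 2), (4, 3), (7, 0), (7, 1), (7, 2), (7, 3)]

Answer: OOOO
....
....
OOOO
OOOO
....
....
OOOO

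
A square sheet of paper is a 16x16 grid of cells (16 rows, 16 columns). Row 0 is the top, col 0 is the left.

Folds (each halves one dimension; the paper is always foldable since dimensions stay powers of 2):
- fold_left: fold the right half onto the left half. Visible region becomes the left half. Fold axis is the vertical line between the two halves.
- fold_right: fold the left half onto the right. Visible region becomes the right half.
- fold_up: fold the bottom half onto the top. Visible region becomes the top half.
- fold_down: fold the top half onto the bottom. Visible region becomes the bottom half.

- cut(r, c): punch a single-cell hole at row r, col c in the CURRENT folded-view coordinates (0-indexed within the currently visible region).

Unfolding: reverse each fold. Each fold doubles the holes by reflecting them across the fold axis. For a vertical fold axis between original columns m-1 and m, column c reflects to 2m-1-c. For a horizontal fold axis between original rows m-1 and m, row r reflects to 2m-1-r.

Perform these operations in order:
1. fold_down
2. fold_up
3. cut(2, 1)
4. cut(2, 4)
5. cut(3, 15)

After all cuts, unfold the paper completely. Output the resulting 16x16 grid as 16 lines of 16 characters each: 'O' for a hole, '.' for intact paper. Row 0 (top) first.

Answer: ................
................
.O..O...........
...............O
...............O
.O..O...........
................
................
................
................
.O..O...........
...............O
...............O
.O..O...........
................
................

Derivation:
Op 1 fold_down: fold axis h@8; visible region now rows[8,16) x cols[0,16) = 8x16
Op 2 fold_up: fold axis h@12; visible region now rows[8,12) x cols[0,16) = 4x16
Op 3 cut(2, 1): punch at orig (10,1); cuts so far [(10, 1)]; region rows[8,12) x cols[0,16) = 4x16
Op 4 cut(2, 4): punch at orig (10,4); cuts so far [(10, 1), (10, 4)]; region rows[8,12) x cols[0,16) = 4x16
Op 5 cut(3, 15): punch at orig (11,15); cuts so far [(10, 1), (10, 4), (11, 15)]; region rows[8,12) x cols[0,16) = 4x16
Unfold 1 (reflect across h@12): 6 holes -> [(10, 1), (10, 4), (11, 15), (12, 15), (13, 1), (13, 4)]
Unfold 2 (reflect across h@8): 12 holes -> [(2, 1), (2, 4), (3, 15), (4, 15), (5, 1), (5, 4), (10, 1), (10, 4), (11, 15), (12, 15), (13, 1), (13, 4)]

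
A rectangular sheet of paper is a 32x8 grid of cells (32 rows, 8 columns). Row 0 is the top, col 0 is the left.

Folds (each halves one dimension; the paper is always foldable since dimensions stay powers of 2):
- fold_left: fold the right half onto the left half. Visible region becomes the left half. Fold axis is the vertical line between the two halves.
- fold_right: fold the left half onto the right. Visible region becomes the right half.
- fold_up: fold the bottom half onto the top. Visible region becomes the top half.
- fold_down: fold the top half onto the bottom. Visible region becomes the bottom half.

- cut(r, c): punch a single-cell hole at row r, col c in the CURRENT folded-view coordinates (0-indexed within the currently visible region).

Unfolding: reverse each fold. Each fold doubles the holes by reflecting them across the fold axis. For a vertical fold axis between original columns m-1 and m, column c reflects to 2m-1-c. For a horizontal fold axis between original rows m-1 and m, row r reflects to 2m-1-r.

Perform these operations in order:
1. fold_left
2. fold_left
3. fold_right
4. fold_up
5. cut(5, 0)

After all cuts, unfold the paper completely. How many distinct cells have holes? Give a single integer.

Answer: 16

Derivation:
Op 1 fold_left: fold axis v@4; visible region now rows[0,32) x cols[0,4) = 32x4
Op 2 fold_left: fold axis v@2; visible region now rows[0,32) x cols[0,2) = 32x2
Op 3 fold_right: fold axis v@1; visible region now rows[0,32) x cols[1,2) = 32x1
Op 4 fold_up: fold axis h@16; visible region now rows[0,16) x cols[1,2) = 16x1
Op 5 cut(5, 0): punch at orig (5,1); cuts so far [(5, 1)]; region rows[0,16) x cols[1,2) = 16x1
Unfold 1 (reflect across h@16): 2 holes -> [(5, 1), (26, 1)]
Unfold 2 (reflect across v@1): 4 holes -> [(5, 0), (5, 1), (26, 0), (26, 1)]
Unfold 3 (reflect across v@2): 8 holes -> [(5, 0), (5, 1), (5, 2), (5, 3), (26, 0), (26, 1), (26, 2), (26, 3)]
Unfold 4 (reflect across v@4): 16 holes -> [(5, 0), (5, 1), (5, 2), (5, 3), (5, 4), (5, 5), (5, 6), (5, 7), (26, 0), (26, 1), (26, 2), (26, 3), (26, 4), (26, 5), (26, 6), (26, 7)]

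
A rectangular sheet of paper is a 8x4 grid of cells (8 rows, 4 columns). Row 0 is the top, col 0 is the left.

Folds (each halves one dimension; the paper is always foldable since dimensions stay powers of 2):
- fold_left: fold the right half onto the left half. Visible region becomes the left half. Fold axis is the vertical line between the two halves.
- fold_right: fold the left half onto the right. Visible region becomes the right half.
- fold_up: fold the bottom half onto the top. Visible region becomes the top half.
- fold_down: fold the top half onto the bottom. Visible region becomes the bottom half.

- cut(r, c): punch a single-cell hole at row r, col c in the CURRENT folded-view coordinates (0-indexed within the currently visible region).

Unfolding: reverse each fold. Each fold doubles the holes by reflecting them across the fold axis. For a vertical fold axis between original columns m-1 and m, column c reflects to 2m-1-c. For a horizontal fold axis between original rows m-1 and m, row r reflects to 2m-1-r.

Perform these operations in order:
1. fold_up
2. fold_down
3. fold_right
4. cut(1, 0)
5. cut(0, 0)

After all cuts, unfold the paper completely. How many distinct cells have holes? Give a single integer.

Op 1 fold_up: fold axis h@4; visible region now rows[0,4) x cols[0,4) = 4x4
Op 2 fold_down: fold axis h@2; visible region now rows[2,4) x cols[0,4) = 2x4
Op 3 fold_right: fold axis v@2; visible region now rows[2,4) x cols[2,4) = 2x2
Op 4 cut(1, 0): punch at orig (3,2); cuts so far [(3, 2)]; region rows[2,4) x cols[2,4) = 2x2
Op 5 cut(0, 0): punch at orig (2,2); cuts so far [(2, 2), (3, 2)]; region rows[2,4) x cols[2,4) = 2x2
Unfold 1 (reflect across v@2): 4 holes -> [(2, 1), (2, 2), (3, 1), (3, 2)]
Unfold 2 (reflect across h@2): 8 holes -> [(0, 1), (0, 2), (1, 1), (1, 2), (2, 1), (2, 2), (3, 1), (3, 2)]
Unfold 3 (reflect across h@4): 16 holes -> [(0, 1), (0, 2), (1, 1), (1, 2), (2, 1), (2, 2), (3, 1), (3, 2), (4, 1), (4, 2), (5, 1), (5, 2), (6, 1), (6, 2), (7, 1), (7, 2)]

Answer: 16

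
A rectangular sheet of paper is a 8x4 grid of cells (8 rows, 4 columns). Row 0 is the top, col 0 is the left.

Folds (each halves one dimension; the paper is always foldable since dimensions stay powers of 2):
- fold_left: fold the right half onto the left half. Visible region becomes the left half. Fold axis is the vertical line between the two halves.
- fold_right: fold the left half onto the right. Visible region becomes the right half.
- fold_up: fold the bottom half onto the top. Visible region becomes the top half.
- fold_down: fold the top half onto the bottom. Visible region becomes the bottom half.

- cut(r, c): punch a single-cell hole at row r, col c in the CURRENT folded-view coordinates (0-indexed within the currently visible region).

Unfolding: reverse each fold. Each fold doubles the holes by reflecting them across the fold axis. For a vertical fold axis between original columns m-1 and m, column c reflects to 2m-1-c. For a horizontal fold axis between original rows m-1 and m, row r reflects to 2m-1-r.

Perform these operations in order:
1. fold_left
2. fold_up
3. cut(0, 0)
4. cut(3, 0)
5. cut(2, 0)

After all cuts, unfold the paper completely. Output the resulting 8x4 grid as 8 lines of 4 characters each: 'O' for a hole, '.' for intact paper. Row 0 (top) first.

Answer: O..O
....
O..O
O..O
O..O
O..O
....
O..O

Derivation:
Op 1 fold_left: fold axis v@2; visible region now rows[0,8) x cols[0,2) = 8x2
Op 2 fold_up: fold axis h@4; visible region now rows[0,4) x cols[0,2) = 4x2
Op 3 cut(0, 0): punch at orig (0,0); cuts so far [(0, 0)]; region rows[0,4) x cols[0,2) = 4x2
Op 4 cut(3, 0): punch at orig (3,0); cuts so far [(0, 0), (3, 0)]; region rows[0,4) x cols[0,2) = 4x2
Op 5 cut(2, 0): punch at orig (2,0); cuts so far [(0, 0), (2, 0), (3, 0)]; region rows[0,4) x cols[0,2) = 4x2
Unfold 1 (reflect across h@4): 6 holes -> [(0, 0), (2, 0), (3, 0), (4, 0), (5, 0), (7, 0)]
Unfold 2 (reflect across v@2): 12 holes -> [(0, 0), (0, 3), (2, 0), (2, 3), (3, 0), (3, 3), (4, 0), (4, 3), (5, 0), (5, 3), (7, 0), (7, 3)]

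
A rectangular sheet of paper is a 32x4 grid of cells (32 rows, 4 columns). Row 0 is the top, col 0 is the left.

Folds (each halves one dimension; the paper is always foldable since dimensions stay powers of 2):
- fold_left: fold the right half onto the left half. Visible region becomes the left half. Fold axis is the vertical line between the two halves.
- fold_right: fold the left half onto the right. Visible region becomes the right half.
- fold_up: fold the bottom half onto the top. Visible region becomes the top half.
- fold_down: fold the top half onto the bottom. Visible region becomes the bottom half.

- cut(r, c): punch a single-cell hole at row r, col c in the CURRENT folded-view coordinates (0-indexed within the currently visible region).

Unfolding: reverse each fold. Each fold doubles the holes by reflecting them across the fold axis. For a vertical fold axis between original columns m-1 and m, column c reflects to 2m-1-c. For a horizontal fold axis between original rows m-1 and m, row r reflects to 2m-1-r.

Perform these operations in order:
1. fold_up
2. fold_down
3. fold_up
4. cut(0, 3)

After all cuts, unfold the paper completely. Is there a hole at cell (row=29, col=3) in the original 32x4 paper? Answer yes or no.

Op 1 fold_up: fold axis h@16; visible region now rows[0,16) x cols[0,4) = 16x4
Op 2 fold_down: fold axis h@8; visible region now rows[8,16) x cols[0,4) = 8x4
Op 3 fold_up: fold axis h@12; visible region now rows[8,12) x cols[0,4) = 4x4
Op 4 cut(0, 3): punch at orig (8,3); cuts so far [(8, 3)]; region rows[8,12) x cols[0,4) = 4x4
Unfold 1 (reflect across h@12): 2 holes -> [(8, 3), (15, 3)]
Unfold 2 (reflect across h@8): 4 holes -> [(0, 3), (7, 3), (8, 3), (15, 3)]
Unfold 3 (reflect across h@16): 8 holes -> [(0, 3), (7, 3), (8, 3), (15, 3), (16, 3), (23, 3), (24, 3), (31, 3)]
Holes: [(0, 3), (7, 3), (8, 3), (15, 3), (16, 3), (23, 3), (24, 3), (31, 3)]

Answer: no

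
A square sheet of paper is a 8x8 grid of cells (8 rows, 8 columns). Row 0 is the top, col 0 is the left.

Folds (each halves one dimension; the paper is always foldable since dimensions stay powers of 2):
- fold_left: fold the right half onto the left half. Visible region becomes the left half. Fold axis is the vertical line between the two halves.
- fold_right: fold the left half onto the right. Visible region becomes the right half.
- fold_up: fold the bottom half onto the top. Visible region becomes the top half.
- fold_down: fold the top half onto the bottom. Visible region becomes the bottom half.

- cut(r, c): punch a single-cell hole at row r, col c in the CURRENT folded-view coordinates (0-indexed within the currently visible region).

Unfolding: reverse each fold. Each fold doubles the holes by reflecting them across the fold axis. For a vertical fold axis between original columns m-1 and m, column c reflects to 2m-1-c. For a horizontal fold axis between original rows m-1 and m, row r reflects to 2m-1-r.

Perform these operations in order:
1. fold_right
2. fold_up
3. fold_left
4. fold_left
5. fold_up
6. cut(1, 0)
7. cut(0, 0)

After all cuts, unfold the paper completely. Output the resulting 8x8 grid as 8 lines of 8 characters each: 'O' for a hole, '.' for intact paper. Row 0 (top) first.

Answer: OOOOOOOO
OOOOOOOO
OOOOOOOO
OOOOOOOO
OOOOOOOO
OOOOOOOO
OOOOOOOO
OOOOOOOO

Derivation:
Op 1 fold_right: fold axis v@4; visible region now rows[0,8) x cols[4,8) = 8x4
Op 2 fold_up: fold axis h@4; visible region now rows[0,4) x cols[4,8) = 4x4
Op 3 fold_left: fold axis v@6; visible region now rows[0,4) x cols[4,6) = 4x2
Op 4 fold_left: fold axis v@5; visible region now rows[0,4) x cols[4,5) = 4x1
Op 5 fold_up: fold axis h@2; visible region now rows[0,2) x cols[4,5) = 2x1
Op 6 cut(1, 0): punch at orig (1,4); cuts so far [(1, 4)]; region rows[0,2) x cols[4,5) = 2x1
Op 7 cut(0, 0): punch at orig (0,4); cuts so far [(0, 4), (1, 4)]; region rows[0,2) x cols[4,5) = 2x1
Unfold 1 (reflect across h@2): 4 holes -> [(0, 4), (1, 4), (2, 4), (3, 4)]
Unfold 2 (reflect across v@5): 8 holes -> [(0, 4), (0, 5), (1, 4), (1, 5), (2, 4), (2, 5), (3, 4), (3, 5)]
Unfold 3 (reflect across v@6): 16 holes -> [(0, 4), (0, 5), (0, 6), (0, 7), (1, 4), (1, 5), (1, 6), (1, 7), (2, 4), (2, 5), (2, 6), (2, 7), (3, 4), (3, 5), (3, 6), (3, 7)]
Unfold 4 (reflect across h@4): 32 holes -> [(0, 4), (0, 5), (0, 6), (0, 7), (1, 4), (1, 5), (1, 6), (1, 7), (2, 4), (2, 5), (2, 6), (2, 7), (3, 4), (3, 5), (3, 6), (3, 7), (4, 4), (4, 5), (4, 6), (4, 7), (5, 4), (5, 5), (5, 6), (5, 7), (6, 4), (6, 5), (6, 6), (6, 7), (7, 4), (7, 5), (7, 6), (7, 7)]
Unfold 5 (reflect across v@4): 64 holes -> [(0, 0), (0, 1), (0, 2), (0, 3), (0, 4), (0, 5), (0, 6), (0, 7), (1, 0), (1, 1), (1, 2), (1, 3), (1, 4), (1, 5), (1, 6), (1, 7), (2, 0), (2, 1), (2, 2), (2, 3), (2, 4), (2, 5), (2, 6), (2, 7), (3, 0), (3, 1), (3, 2), (3, 3), (3, 4), (3, 5), (3, 6), (3, 7), (4, 0), (4, 1), (4, 2), (4, 3), (4, 4), (4, 5), (4, 6), (4, 7), (5, 0), (5, 1), (5, 2), (5, 3), (5, 4), (5, 5), (5, 6), (5, 7), (6, 0), (6, 1), (6, 2), (6, 3), (6, 4), (6, 5), (6, 6), (6, 7), (7, 0), (7, 1), (7, 2), (7, 3), (7, 4), (7, 5), (7, 6), (7, 7)]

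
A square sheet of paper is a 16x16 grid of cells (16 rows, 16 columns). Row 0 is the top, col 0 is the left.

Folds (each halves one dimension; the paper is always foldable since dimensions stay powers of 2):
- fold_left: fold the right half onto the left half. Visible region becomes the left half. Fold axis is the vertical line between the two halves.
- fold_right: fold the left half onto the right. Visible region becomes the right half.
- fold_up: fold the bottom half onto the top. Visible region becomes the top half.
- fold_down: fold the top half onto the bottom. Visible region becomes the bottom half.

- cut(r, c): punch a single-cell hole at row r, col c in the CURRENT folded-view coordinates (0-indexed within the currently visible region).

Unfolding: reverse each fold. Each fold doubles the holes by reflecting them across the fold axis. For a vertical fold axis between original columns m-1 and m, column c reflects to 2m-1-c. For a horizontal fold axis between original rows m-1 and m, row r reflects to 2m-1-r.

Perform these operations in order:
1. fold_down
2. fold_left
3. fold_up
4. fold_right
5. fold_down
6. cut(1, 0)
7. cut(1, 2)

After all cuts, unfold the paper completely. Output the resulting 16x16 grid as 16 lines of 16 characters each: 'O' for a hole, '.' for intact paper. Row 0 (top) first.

Op 1 fold_down: fold axis h@8; visible region now rows[8,16) x cols[0,16) = 8x16
Op 2 fold_left: fold axis v@8; visible region now rows[8,16) x cols[0,8) = 8x8
Op 3 fold_up: fold axis h@12; visible region now rows[8,12) x cols[0,8) = 4x8
Op 4 fold_right: fold axis v@4; visible region now rows[8,12) x cols[4,8) = 4x4
Op 5 fold_down: fold axis h@10; visible region now rows[10,12) x cols[4,8) = 2x4
Op 6 cut(1, 0): punch at orig (11,4); cuts so far [(11, 4)]; region rows[10,12) x cols[4,8) = 2x4
Op 7 cut(1, 2): punch at orig (11,6); cuts so far [(11, 4), (11, 6)]; region rows[10,12) x cols[4,8) = 2x4
Unfold 1 (reflect across h@10): 4 holes -> [(8, 4), (8, 6), (11, 4), (11, 6)]
Unfold 2 (reflect across v@4): 8 holes -> [(8, 1), (8, 3), (8, 4), (8, 6), (11, 1), (11, 3), (11, 4), (11, 6)]
Unfold 3 (reflect across h@12): 16 holes -> [(8, 1), (8, 3), (8, 4), (8, 6), (11, 1), (11, 3), (11, 4), (11, 6), (12, 1), (12, 3), (12, 4), (12, 6), (15, 1), (15, 3), (15, 4), (15, 6)]
Unfold 4 (reflect across v@8): 32 holes -> [(8, 1), (8, 3), (8, 4), (8, 6), (8, 9), (8, 11), (8, 12), (8, 14), (11, 1), (11, 3), (11, 4), (11, 6), (11, 9), (11, 11), (11, 12), (11, 14), (12, 1), (12, 3), (12, 4), (12, 6), (12, 9), (12, 11), (12, 12), (12, 14), (15, 1), (15, 3), (15, 4), (15, 6), (15, 9), (15, 11), (15, 12), (15, 14)]
Unfold 5 (reflect across h@8): 64 holes -> [(0, 1), (0, 3), (0, 4), (0, 6), (0, 9), (0, 11), (0, 12), (0, 14), (3, 1), (3, 3), (3, 4), (3, 6), (3, 9), (3, 11), (3, 12), (3, 14), (4, 1), (4, 3), (4, 4), (4, 6), (4, 9), (4, 11), (4, 12), (4, 14), (7, 1), (7, 3), (7, 4), (7, 6), (7, 9), (7, 11), (7, 12), (7, 14), (8, 1), (8, 3), (8, 4), (8, 6), (8, 9), (8, 11), (8, 12), (8, 14), (11, 1), (11, 3), (11, 4), (11, 6), (11, 9), (11, 11), (11, 12), (11, 14), (12, 1), (12, 3), (12, 4), (12, 6), (12, 9), (12, 11), (12, 12), (12, 14), (15, 1), (15, 3), (15, 4), (15, 6), (15, 9), (15, 11), (15, 12), (15, 14)]

Answer: .O.OO.O..O.OO.O.
................
................
.O.OO.O..O.OO.O.
.O.OO.O..O.OO.O.
................
................
.O.OO.O..O.OO.O.
.O.OO.O..O.OO.O.
................
................
.O.OO.O..O.OO.O.
.O.OO.O..O.OO.O.
................
................
.O.OO.O..O.OO.O.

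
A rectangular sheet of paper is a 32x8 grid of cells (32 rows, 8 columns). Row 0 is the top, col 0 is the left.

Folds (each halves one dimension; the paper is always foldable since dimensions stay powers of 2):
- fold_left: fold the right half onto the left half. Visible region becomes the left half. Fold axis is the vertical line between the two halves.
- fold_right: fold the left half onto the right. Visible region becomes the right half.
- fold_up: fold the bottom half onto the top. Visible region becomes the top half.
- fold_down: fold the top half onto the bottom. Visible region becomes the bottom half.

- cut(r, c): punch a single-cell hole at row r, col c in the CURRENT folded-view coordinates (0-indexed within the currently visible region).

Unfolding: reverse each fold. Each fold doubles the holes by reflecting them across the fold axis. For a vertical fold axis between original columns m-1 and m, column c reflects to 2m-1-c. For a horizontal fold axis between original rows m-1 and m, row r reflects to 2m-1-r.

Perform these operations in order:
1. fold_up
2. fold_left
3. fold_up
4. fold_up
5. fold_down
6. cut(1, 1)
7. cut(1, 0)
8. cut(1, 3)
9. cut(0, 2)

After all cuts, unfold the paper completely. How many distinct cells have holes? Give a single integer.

Op 1 fold_up: fold axis h@16; visible region now rows[0,16) x cols[0,8) = 16x8
Op 2 fold_left: fold axis v@4; visible region now rows[0,16) x cols[0,4) = 16x4
Op 3 fold_up: fold axis h@8; visible region now rows[0,8) x cols[0,4) = 8x4
Op 4 fold_up: fold axis h@4; visible region now rows[0,4) x cols[0,4) = 4x4
Op 5 fold_down: fold axis h@2; visible region now rows[2,4) x cols[0,4) = 2x4
Op 6 cut(1, 1): punch at orig (3,1); cuts so far [(3, 1)]; region rows[2,4) x cols[0,4) = 2x4
Op 7 cut(1, 0): punch at orig (3,0); cuts so far [(3, 0), (3, 1)]; region rows[2,4) x cols[0,4) = 2x4
Op 8 cut(1, 3): punch at orig (3,3); cuts so far [(3, 0), (3, 1), (3, 3)]; region rows[2,4) x cols[0,4) = 2x4
Op 9 cut(0, 2): punch at orig (2,2); cuts so far [(2, 2), (3, 0), (3, 1), (3, 3)]; region rows[2,4) x cols[0,4) = 2x4
Unfold 1 (reflect across h@2): 8 holes -> [(0, 0), (0, 1), (0, 3), (1, 2), (2, 2), (3, 0), (3, 1), (3, 3)]
Unfold 2 (reflect across h@4): 16 holes -> [(0, 0), (0, 1), (0, 3), (1, 2), (2, 2), (3, 0), (3, 1), (3, 3), (4, 0), (4, 1), (4, 3), (5, 2), (6, 2), (7, 0), (7, 1), (7, 3)]
Unfold 3 (reflect across h@8): 32 holes -> [(0, 0), (0, 1), (0, 3), (1, 2), (2, 2), (3, 0), (3, 1), (3, 3), (4, 0), (4, 1), (4, 3), (5, 2), (6, 2), (7, 0), (7, 1), (7, 3), (8, 0), (8, 1), (8, 3), (9, 2), (10, 2), (11, 0), (11, 1), (11, 3), (12, 0), (12, 1), (12, 3), (13, 2), (14, 2), (15, 0), (15, 1), (15, 3)]
Unfold 4 (reflect across v@4): 64 holes -> [(0, 0), (0, 1), (0, 3), (0, 4), (0, 6), (0, 7), (1, 2), (1, 5), (2, 2), (2, 5), (3, 0), (3, 1), (3, 3), (3, 4), (3, 6), (3, 7), (4, 0), (4, 1), (4, 3), (4, 4), (4, 6), (4, 7), (5, 2), (5, 5), (6, 2), (6, 5), (7, 0), (7, 1), (7, 3), (7, 4), (7, 6), (7, 7), (8, 0), (8, 1), (8, 3), (8, 4), (8, 6), (8, 7), (9, 2), (9, 5), (10, 2), (10, 5), (11, 0), (11, 1), (11, 3), (11, 4), (11, 6), (11, 7), (12, 0), (12, 1), (12, 3), (12, 4), (12, 6), (12, 7), (13, 2), (13, 5), (14, 2), (14, 5), (15, 0), (15, 1), (15, 3), (15, 4), (15, 6), (15, 7)]
Unfold 5 (reflect across h@16): 128 holes -> [(0, 0), (0, 1), (0, 3), (0, 4), (0, 6), (0, 7), (1, 2), (1, 5), (2, 2), (2, 5), (3, 0), (3, 1), (3, 3), (3, 4), (3, 6), (3, 7), (4, 0), (4, 1), (4, 3), (4, 4), (4, 6), (4, 7), (5, 2), (5, 5), (6, 2), (6, 5), (7, 0), (7, 1), (7, 3), (7, 4), (7, 6), (7, 7), (8, 0), (8, 1), (8, 3), (8, 4), (8, 6), (8, 7), (9, 2), (9, 5), (10, 2), (10, 5), (11, 0), (11, 1), (11, 3), (11, 4), (11, 6), (11, 7), (12, 0), (12, 1), (12, 3), (12, 4), (12, 6), (12, 7), (13, 2), (13, 5), (14, 2), (14, 5), (15, 0), (15, 1), (15, 3), (15, 4), (15, 6), (15, 7), (16, 0), (16, 1), (16, 3), (16, 4), (16, 6), (16, 7), (17, 2), (17, 5), (18, 2), (18, 5), (19, 0), (19, 1), (19, 3), (19, 4), (19, 6), (19, 7), (20, 0), (20, 1), (20, 3), (20, 4), (20, 6), (20, 7), (21, 2), (21, 5), (22, 2), (22, 5), (23, 0), (23, 1), (23, 3), (23, 4), (23, 6), (23, 7), (24, 0), (24, 1), (24, 3), (24, 4), (24, 6), (24, 7), (25, 2), (25, 5), (26, 2), (26, 5), (27, 0), (27, 1), (27, 3), (27, 4), (27, 6), (27, 7), (28, 0), (28, 1), (28, 3), (28, 4), (28, 6), (28, 7), (29, 2), (29, 5), (30, 2), (30, 5), (31, 0), (31, 1), (31, 3), (31, 4), (31, 6), (31, 7)]

Answer: 128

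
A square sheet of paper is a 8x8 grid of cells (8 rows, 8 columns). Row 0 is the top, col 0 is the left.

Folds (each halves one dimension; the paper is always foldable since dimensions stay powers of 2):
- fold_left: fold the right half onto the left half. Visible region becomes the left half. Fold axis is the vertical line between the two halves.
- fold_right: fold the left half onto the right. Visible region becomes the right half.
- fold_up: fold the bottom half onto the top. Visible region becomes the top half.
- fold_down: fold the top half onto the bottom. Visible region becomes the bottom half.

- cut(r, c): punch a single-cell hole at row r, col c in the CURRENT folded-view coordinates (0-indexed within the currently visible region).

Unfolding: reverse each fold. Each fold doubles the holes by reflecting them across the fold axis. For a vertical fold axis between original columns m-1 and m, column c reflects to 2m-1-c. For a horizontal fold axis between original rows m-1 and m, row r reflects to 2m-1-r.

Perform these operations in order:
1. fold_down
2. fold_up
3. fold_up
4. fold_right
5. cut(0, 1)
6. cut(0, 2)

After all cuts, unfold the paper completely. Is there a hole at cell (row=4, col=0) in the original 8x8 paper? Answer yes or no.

Op 1 fold_down: fold axis h@4; visible region now rows[4,8) x cols[0,8) = 4x8
Op 2 fold_up: fold axis h@6; visible region now rows[4,6) x cols[0,8) = 2x8
Op 3 fold_up: fold axis h@5; visible region now rows[4,5) x cols[0,8) = 1x8
Op 4 fold_right: fold axis v@4; visible region now rows[4,5) x cols[4,8) = 1x4
Op 5 cut(0, 1): punch at orig (4,5); cuts so far [(4, 5)]; region rows[4,5) x cols[4,8) = 1x4
Op 6 cut(0, 2): punch at orig (4,6); cuts so far [(4, 5), (4, 6)]; region rows[4,5) x cols[4,8) = 1x4
Unfold 1 (reflect across v@4): 4 holes -> [(4, 1), (4, 2), (4, 5), (4, 6)]
Unfold 2 (reflect across h@5): 8 holes -> [(4, 1), (4, 2), (4, 5), (4, 6), (5, 1), (5, 2), (5, 5), (5, 6)]
Unfold 3 (reflect across h@6): 16 holes -> [(4, 1), (4, 2), (4, 5), (4, 6), (5, 1), (5, 2), (5, 5), (5, 6), (6, 1), (6, 2), (6, 5), (6, 6), (7, 1), (7, 2), (7, 5), (7, 6)]
Unfold 4 (reflect across h@4): 32 holes -> [(0, 1), (0, 2), (0, 5), (0, 6), (1, 1), (1, 2), (1, 5), (1, 6), (2, 1), (2, 2), (2, 5), (2, 6), (3, 1), (3, 2), (3, 5), (3, 6), (4, 1), (4, 2), (4, 5), (4, 6), (5, 1), (5, 2), (5, 5), (5, 6), (6, 1), (6, 2), (6, 5), (6, 6), (7, 1), (7, 2), (7, 5), (7, 6)]
Holes: [(0, 1), (0, 2), (0, 5), (0, 6), (1, 1), (1, 2), (1, 5), (1, 6), (2, 1), (2, 2), (2, 5), (2, 6), (3, 1), (3, 2), (3, 5), (3, 6), (4, 1), (4, 2), (4, 5), (4, 6), (5, 1), (5, 2), (5, 5), (5, 6), (6, 1), (6, 2), (6, 5), (6, 6), (7, 1), (7, 2), (7, 5), (7, 6)]

Answer: no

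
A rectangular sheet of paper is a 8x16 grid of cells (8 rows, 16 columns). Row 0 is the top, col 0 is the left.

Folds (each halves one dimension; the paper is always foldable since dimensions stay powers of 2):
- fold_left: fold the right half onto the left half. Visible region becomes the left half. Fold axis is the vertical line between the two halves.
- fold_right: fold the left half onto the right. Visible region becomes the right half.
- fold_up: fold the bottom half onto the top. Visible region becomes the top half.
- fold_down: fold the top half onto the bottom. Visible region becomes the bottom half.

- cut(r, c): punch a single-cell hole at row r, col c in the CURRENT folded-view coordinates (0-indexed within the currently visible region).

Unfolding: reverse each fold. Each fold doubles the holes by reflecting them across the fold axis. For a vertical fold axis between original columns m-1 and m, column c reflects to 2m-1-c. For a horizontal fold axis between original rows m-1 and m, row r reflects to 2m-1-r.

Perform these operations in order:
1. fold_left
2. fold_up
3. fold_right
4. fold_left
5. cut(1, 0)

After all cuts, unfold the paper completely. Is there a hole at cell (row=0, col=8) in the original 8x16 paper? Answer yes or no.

Answer: no

Derivation:
Op 1 fold_left: fold axis v@8; visible region now rows[0,8) x cols[0,8) = 8x8
Op 2 fold_up: fold axis h@4; visible region now rows[0,4) x cols[0,8) = 4x8
Op 3 fold_right: fold axis v@4; visible region now rows[0,4) x cols[4,8) = 4x4
Op 4 fold_left: fold axis v@6; visible region now rows[0,4) x cols[4,6) = 4x2
Op 5 cut(1, 0): punch at orig (1,4); cuts so far [(1, 4)]; region rows[0,4) x cols[4,6) = 4x2
Unfold 1 (reflect across v@6): 2 holes -> [(1, 4), (1, 7)]
Unfold 2 (reflect across v@4): 4 holes -> [(1, 0), (1, 3), (1, 4), (1, 7)]
Unfold 3 (reflect across h@4): 8 holes -> [(1, 0), (1, 3), (1, 4), (1, 7), (6, 0), (6, 3), (6, 4), (6, 7)]
Unfold 4 (reflect across v@8): 16 holes -> [(1, 0), (1, 3), (1, 4), (1, 7), (1, 8), (1, 11), (1, 12), (1, 15), (6, 0), (6, 3), (6, 4), (6, 7), (6, 8), (6, 11), (6, 12), (6, 15)]
Holes: [(1, 0), (1, 3), (1, 4), (1, 7), (1, 8), (1, 11), (1, 12), (1, 15), (6, 0), (6, 3), (6, 4), (6, 7), (6, 8), (6, 11), (6, 12), (6, 15)]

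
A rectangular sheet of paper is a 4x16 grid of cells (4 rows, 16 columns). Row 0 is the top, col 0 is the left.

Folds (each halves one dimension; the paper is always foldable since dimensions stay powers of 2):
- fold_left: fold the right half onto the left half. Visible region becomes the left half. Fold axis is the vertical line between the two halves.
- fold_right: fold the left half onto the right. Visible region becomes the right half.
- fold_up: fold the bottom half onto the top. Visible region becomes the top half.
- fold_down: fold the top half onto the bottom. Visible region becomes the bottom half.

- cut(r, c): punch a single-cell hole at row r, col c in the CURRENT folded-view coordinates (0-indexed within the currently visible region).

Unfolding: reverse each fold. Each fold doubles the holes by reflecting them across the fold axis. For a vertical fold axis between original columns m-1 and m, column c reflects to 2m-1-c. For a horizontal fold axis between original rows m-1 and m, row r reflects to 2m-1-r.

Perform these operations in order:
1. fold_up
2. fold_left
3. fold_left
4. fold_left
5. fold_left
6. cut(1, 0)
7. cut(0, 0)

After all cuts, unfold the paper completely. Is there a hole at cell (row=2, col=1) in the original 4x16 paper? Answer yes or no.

Answer: yes

Derivation:
Op 1 fold_up: fold axis h@2; visible region now rows[0,2) x cols[0,16) = 2x16
Op 2 fold_left: fold axis v@8; visible region now rows[0,2) x cols[0,8) = 2x8
Op 3 fold_left: fold axis v@4; visible region now rows[0,2) x cols[0,4) = 2x4
Op 4 fold_left: fold axis v@2; visible region now rows[0,2) x cols[0,2) = 2x2
Op 5 fold_left: fold axis v@1; visible region now rows[0,2) x cols[0,1) = 2x1
Op 6 cut(1, 0): punch at orig (1,0); cuts so far [(1, 0)]; region rows[0,2) x cols[0,1) = 2x1
Op 7 cut(0, 0): punch at orig (0,0); cuts so far [(0, 0), (1, 0)]; region rows[0,2) x cols[0,1) = 2x1
Unfold 1 (reflect across v@1): 4 holes -> [(0, 0), (0, 1), (1, 0), (1, 1)]
Unfold 2 (reflect across v@2): 8 holes -> [(0, 0), (0, 1), (0, 2), (0, 3), (1, 0), (1, 1), (1, 2), (1, 3)]
Unfold 3 (reflect across v@4): 16 holes -> [(0, 0), (0, 1), (0, 2), (0, 3), (0, 4), (0, 5), (0, 6), (0, 7), (1, 0), (1, 1), (1, 2), (1, 3), (1, 4), (1, 5), (1, 6), (1, 7)]
Unfold 4 (reflect across v@8): 32 holes -> [(0, 0), (0, 1), (0, 2), (0, 3), (0, 4), (0, 5), (0, 6), (0, 7), (0, 8), (0, 9), (0, 10), (0, 11), (0, 12), (0, 13), (0, 14), (0, 15), (1, 0), (1, 1), (1, 2), (1, 3), (1, 4), (1, 5), (1, 6), (1, 7), (1, 8), (1, 9), (1, 10), (1, 11), (1, 12), (1, 13), (1, 14), (1, 15)]
Unfold 5 (reflect across h@2): 64 holes -> [(0, 0), (0, 1), (0, 2), (0, 3), (0, 4), (0, 5), (0, 6), (0, 7), (0, 8), (0, 9), (0, 10), (0, 11), (0, 12), (0, 13), (0, 14), (0, 15), (1, 0), (1, 1), (1, 2), (1, 3), (1, 4), (1, 5), (1, 6), (1, 7), (1, 8), (1, 9), (1, 10), (1, 11), (1, 12), (1, 13), (1, 14), (1, 15), (2, 0), (2, 1), (2, 2), (2, 3), (2, 4), (2, 5), (2, 6), (2, 7), (2, 8), (2, 9), (2, 10), (2, 11), (2, 12), (2, 13), (2, 14), (2, 15), (3, 0), (3, 1), (3, 2), (3, 3), (3, 4), (3, 5), (3, 6), (3, 7), (3, 8), (3, 9), (3, 10), (3, 11), (3, 12), (3, 13), (3, 14), (3, 15)]
Holes: [(0, 0), (0, 1), (0, 2), (0, 3), (0, 4), (0, 5), (0, 6), (0, 7), (0, 8), (0, 9), (0, 10), (0, 11), (0, 12), (0, 13), (0, 14), (0, 15), (1, 0), (1, 1), (1, 2), (1, 3), (1, 4), (1, 5), (1, 6), (1, 7), (1, 8), (1, 9), (1, 10), (1, 11), (1, 12), (1, 13), (1, 14), (1, 15), (2, 0), (2, 1), (2, 2), (2, 3), (2, 4), (2, 5), (2, 6), (2, 7), (2, 8), (2, 9), (2, 10), (2, 11), (2, 12), (2, 13), (2, 14), (2, 15), (3, 0), (3, 1), (3, 2), (3, 3), (3, 4), (3, 5), (3, 6), (3, 7), (3, 8), (3, 9), (3, 10), (3, 11), (3, 12), (3, 13), (3, 14), (3, 15)]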